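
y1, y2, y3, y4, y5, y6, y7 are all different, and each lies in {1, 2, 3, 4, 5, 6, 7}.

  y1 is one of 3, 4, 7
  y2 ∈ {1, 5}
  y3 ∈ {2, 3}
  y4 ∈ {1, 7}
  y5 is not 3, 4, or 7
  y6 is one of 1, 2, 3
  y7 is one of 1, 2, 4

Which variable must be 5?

The 7 variables draw from only 7 values {1, 2, 3, 4, 5, 6, 7}, so each is used; only y5 can be 6, hence y5 = 6.
The 6 still-open variables together cover exactly {1, 2, 3, 4, 5, 7} — 6 values for 6 variables — and 5 appears only in y2's list, so y2 = 5.

y2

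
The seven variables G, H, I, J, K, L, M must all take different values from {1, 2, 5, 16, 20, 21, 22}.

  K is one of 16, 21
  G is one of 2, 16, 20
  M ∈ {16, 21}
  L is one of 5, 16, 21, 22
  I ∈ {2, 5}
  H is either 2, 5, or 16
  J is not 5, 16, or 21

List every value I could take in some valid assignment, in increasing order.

The 7 variables together cover exactly {1, 2, 5, 16, 20, 21, 22} — 7 values for 7 variables — and 1 appears only in J's list, so J = 1.
Among the 6 still-open variables, 20 fits only G (and all 6 values in {2, 5, 16, 20, 21, 22} must be used), so G = 20.
Among the 5 still-open variables, 22 fits only L (and all 5 values in {2, 5, 16, 21, 22} must be used), so L = 22.
The 2 variables K and M are confined to {16, 21}, which locks those values in; drop them from H.
No further eliminations apply; I can still be any of 2, 5.

2, 5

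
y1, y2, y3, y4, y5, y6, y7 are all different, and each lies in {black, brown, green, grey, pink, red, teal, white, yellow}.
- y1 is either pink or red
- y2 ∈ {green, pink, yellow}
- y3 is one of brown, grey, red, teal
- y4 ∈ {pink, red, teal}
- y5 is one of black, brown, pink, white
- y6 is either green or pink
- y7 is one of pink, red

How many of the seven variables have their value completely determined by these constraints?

The 2 variables y1 and y7 are confined to {pink, red}, which locks those values in; drop them from y2, y3, y4, y5, y6.
y4's domain is down to {teal}, so y4 = teal. Strike teal from y3.
y6 has just one choice, so y6 = green. So y2 can't be green.
y2 must be yellow (only option left).
Determined: y2=yellow, y4=teal, y6=green. The other variables each still have more than one consistent value. That makes 3.

3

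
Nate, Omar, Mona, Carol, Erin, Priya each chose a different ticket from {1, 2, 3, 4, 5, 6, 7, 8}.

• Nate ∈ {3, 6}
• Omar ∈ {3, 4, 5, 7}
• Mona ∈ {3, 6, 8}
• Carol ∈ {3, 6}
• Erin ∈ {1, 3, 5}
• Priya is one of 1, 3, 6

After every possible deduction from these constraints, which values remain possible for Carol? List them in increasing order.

The 2 variables Nate and Carol are confined to {3, 6}, which locks those values in; drop them from Omar, Mona, Erin, Priya.
Mona has just one choice, so Mona = 8.
Priya must be 1 (only option left). Eliminate 1 elsewhere: Erin.
Erin has just one choice, so Erin = 5. Remove 5 from Omar.
No further eliminations apply; Carol can still be any of 3, 6.

3, 6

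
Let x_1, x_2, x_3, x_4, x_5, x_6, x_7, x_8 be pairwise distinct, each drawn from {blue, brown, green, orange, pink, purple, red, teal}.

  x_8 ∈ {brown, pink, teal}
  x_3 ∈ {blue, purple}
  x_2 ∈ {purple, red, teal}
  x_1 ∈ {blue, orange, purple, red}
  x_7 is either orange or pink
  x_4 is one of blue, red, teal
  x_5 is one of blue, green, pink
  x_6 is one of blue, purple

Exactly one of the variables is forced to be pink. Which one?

Among the 8 variables, brown fits only x_8 (and all 8 values in {blue, brown, green, orange, pink, purple, red, teal} must be used), so x_8 = brown.
Among the 7 still-open variables, green fits only x_5 (and all 7 values in {blue, green, orange, pink, purple, red, teal} must be used), so x_5 = green.
Among the 6 still-open variables, pink fits only x_7 (and all 6 values in {blue, orange, pink, purple, red, teal} must be used), so x_7 = pink.

x_7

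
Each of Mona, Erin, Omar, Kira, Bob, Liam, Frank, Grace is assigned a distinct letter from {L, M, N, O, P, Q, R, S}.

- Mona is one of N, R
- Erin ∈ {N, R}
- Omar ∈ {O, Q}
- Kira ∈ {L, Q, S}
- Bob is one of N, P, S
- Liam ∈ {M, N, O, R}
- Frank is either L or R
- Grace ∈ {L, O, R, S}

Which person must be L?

Frank

The 8 variables draw from only 8 values {L, M, N, O, P, Q, R, S}, so each is used; only Liam can be M, hence Liam = M.
The 7 still-open variables together cover exactly {L, N, O, P, Q, R, S} — 7 values for 7 variables — and P appears only in Bob's list, so Bob = P.
Mona and Erin between them cover only {N, R} — a naked pair. Remove those values from Frank, Grace.
So L goes to Frank.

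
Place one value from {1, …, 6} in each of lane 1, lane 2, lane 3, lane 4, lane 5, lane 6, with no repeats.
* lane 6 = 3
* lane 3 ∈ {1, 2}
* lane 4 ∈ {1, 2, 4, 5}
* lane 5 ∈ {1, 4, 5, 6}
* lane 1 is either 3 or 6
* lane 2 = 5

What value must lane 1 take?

6

lane 2 must be 5 (only option left). Strike 5 from lane 4, lane 5.
lane 6 must be 3 (only option left). Strike 3 from lane 1.
So lane 1 = 6.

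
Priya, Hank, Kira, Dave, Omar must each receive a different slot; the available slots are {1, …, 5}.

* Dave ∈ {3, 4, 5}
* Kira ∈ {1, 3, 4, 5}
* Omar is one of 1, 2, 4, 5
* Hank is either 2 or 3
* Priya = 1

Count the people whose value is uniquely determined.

1

Priya must be 1 (only option left). Eliminate 1 elsewhere: Kira, Omar.
Determined: Priya=1. The other people each still have more than one consistent value. That makes 1.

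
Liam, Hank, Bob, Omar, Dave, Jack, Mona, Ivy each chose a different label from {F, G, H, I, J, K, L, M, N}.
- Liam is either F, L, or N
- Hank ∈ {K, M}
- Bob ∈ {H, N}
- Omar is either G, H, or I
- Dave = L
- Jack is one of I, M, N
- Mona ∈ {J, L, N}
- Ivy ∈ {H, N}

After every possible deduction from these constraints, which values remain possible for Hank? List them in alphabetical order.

K, M

Dave must be L (only option left). Eliminate L elsewhere: Liam, Mona.
Bob and Ivy share exactly the 2 values {H, N}; by pigeonhole those values go to them, so strike H, N from Liam, Omar, Jack, Mona.
That leaves Liam = F.
Mona has just one choice, so Mona = J.
No further eliminations apply; Hank can still be any of K, M.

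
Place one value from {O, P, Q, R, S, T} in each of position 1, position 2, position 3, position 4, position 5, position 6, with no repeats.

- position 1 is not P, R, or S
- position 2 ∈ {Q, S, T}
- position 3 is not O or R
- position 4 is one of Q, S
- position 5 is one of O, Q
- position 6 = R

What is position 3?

P

position 6 has just one choice, so position 6 = R.
Among the 5 still-open variables, P fits only position 3 (and all 5 values in {O, P, Q, S, T} must be used), so position 3 = P.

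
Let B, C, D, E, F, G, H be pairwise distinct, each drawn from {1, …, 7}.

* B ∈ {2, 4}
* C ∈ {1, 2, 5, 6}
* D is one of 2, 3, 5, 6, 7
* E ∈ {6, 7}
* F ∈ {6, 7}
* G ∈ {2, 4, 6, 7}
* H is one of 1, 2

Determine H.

The 7 variables draw from only 7 values {1, 2, 3, 4, 5, 6, 7}, so each is used; only D can be 3, hence D = 3.
The 6 still-open variables draw from only 6 values {1, 2, 4, 5, 6, 7}, so each is used; only C can be 5, hence C = 5.
Among the 5 still-open variables, 1 fits only H (and all 5 values in {1, 2, 4, 6, 7} must be used), so H = 1.

1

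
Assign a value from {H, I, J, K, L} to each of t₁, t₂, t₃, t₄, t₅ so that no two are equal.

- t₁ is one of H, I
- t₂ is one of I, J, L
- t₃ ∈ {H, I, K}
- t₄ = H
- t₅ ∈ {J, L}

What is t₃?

K

t₄ has just one choice, so t₄ = H. So t₁, t₃ can't be H.
t₁ has just one choice, so t₁ = I. So t₂, t₃ can't be I.
So t₃ = K.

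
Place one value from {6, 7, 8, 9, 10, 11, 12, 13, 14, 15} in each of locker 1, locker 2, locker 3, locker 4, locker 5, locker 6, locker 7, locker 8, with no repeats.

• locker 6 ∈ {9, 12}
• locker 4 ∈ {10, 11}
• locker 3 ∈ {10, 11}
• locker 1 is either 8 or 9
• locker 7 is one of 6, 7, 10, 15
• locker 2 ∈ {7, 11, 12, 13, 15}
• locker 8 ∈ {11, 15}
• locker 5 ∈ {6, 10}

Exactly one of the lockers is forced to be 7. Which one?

locker 7

locker 3 and locker 4 share exactly the 2 values {10, 11}; by pigeonhole those values go to them, so strike 10, 11 from locker 2, locker 5, locker 7, locker 8.
That leaves locker 5 = 6. So locker 7 can't be 6.
locker 8 must be 15 (only option left). Strike 15 from locker 2, locker 7.
So 7 goes to locker 7.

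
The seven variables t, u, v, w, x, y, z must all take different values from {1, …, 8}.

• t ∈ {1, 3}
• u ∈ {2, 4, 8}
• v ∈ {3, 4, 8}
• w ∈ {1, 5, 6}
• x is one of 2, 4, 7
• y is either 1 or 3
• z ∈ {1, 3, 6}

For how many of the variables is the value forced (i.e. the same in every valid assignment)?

2

The 2 variables t and y are confined to {1, 3}, which locks those values in; drop them from v, w, z.
z's domain is down to {6}, so z = 6. Strike 6 from w.
w must be 5 (only option left).
Determined: w=5, z=6. The other variables each still have more than one consistent value. That makes 2.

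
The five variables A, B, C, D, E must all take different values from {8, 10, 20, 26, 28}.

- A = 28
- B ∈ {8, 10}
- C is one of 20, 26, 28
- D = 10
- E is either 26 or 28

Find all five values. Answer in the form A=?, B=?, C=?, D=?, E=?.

A has just one choice, so A = 28. Remove 28 from C, E.
D has just one choice, so D = 10. Eliminate 10 elsewhere: B.
E must be 26 (only option left). So C can't be 26.
B has just one choice, so B = 8.
That leaves C = 20.

A=28, B=8, C=20, D=10, E=26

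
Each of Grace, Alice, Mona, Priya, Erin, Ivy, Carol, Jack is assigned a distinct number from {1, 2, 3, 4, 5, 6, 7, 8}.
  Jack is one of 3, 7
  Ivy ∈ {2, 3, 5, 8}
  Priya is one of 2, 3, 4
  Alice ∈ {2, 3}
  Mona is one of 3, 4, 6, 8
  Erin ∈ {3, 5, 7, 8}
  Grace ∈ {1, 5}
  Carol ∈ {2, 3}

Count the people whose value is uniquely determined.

4

The 8 variables together cover exactly {1, 2, 3, 4, 5, 6, 7, 8} — 8 values for 8 variables — and 1 appears only in Grace's list, so Grace = 1.
The 7 still-open variables together cover exactly {2, 3, 4, 5, 6, 7, 8} — 7 values for 7 variables — and 6 appears only in Mona's list, so Mona = 6.
Among the 6 still-open variables, 4 fits only Priya (and all 6 values in {2, 3, 4, 5, 7, 8} must be used), so Priya = 4.
Alice and Carol share exactly the 2 values {2, 3}; by pigeonhole those values go to them, so strike 2, 3 from Erin, Ivy, Jack.
Jack has just one choice, so Jack = 7. Strike 7 from Erin.
Determined: Grace=1, Mona=6, Priya=4, Jack=7. The other people each still have more than one consistent value. That makes 4.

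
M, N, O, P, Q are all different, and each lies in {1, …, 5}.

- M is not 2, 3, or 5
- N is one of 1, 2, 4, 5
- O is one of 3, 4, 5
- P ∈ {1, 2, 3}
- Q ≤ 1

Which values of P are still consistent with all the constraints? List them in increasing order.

2, 3

Q has just one choice, so Q = 1. Remove 1 from M, N, P.
M has just one choice, so M = 4. Strike 4 from N, O.
No further eliminations apply; P can still be any of 2, 3.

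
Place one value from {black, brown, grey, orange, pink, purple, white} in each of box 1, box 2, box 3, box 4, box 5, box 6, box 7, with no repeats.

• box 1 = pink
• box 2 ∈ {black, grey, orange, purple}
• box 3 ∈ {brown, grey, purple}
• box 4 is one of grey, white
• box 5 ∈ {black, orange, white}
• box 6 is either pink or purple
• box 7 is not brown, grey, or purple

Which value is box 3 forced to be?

brown

box 1 has just one choice, so box 1 = pink. Strike pink from box 6, box 7.
box 6 has just one choice, so box 6 = purple. Eliminate purple elsewhere: box 2, box 3.
The 5 still-open variables draw from only 5 values {black, brown, grey, orange, white}, so each is used; only box 3 can be brown, hence box 3 = brown.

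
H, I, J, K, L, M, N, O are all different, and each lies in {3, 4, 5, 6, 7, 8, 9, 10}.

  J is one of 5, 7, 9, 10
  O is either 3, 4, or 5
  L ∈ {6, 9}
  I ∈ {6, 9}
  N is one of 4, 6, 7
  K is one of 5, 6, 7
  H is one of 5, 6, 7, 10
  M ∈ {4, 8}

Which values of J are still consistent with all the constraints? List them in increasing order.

5, 7, 10

The 8 variables together cover exactly {3, 4, 5, 6, 7, 8, 9, 10} — 8 values for 8 variables — and 3 appears only in O's list, so O = 3.
The 7 still-open variables draw from only 7 values {4, 5, 6, 7, 8, 9, 10}, so each is used; only M can be 8, hence M = 8.
Among the 6 still-open variables, 4 fits only N (and all 6 values in {4, 5, 6, 7, 9, 10} must be used), so N = 4.
I and L between them cover only {6, 9} — a naked pair. Remove those values from H, J, K.
No further eliminations apply; J can still be any of 5, 7, 10.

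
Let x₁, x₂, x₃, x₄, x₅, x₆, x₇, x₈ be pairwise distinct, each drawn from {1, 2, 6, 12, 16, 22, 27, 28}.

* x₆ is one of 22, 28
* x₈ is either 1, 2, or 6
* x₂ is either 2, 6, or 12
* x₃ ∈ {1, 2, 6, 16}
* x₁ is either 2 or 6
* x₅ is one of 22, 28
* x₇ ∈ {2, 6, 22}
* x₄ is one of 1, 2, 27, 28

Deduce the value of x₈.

1

Among the 8 variables, 12 fits only x₂ (and all 8 values in {1, 2, 6, 12, 16, 22, 27, 28} must be used), so x₂ = 12.
The 7 still-open variables draw from only 7 values {1, 2, 6, 16, 22, 27, 28}, so each is used; only x₃ can be 16, hence x₃ = 16.
The 6 still-open variables draw from only 6 values {1, 2, 6, 22, 27, 28}, so each is used; only x₄ can be 27, hence x₄ = 27.
The 5 still-open variables together cover exactly {1, 2, 6, 22, 28} — 5 values for 5 variables — and 1 appears only in x₈'s list, so x₈ = 1.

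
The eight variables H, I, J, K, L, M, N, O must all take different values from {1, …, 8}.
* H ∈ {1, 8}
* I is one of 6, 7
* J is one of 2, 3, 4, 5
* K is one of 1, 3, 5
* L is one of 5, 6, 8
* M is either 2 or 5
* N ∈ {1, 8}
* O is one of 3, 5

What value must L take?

6

The 8 variables together cover exactly {1, 2, 3, 4, 5, 6, 7, 8} — 8 values for 8 variables — and 4 appears only in J's list, so J = 4.
The 7 still-open variables together cover exactly {1, 2, 3, 5, 6, 7, 8} — 7 values for 7 variables — and 2 appears only in M's list, so M = 2.
The 6 still-open variables together cover exactly {1, 3, 5, 6, 7, 8} — 6 values for 6 variables — and 7 appears only in I's list, so I = 7.
The 5 still-open variables together cover exactly {1, 3, 5, 6, 8} — 5 values for 5 variables — and 6 appears only in L's list, so L = 6.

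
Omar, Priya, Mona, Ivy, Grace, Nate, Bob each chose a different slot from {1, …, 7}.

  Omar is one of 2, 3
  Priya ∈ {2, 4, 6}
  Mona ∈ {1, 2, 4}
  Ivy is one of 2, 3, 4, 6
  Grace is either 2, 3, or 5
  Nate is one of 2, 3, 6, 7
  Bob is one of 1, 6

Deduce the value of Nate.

Among the 7 variables, 5 fits only Grace (and all 7 values in {1, 2, 3, 4, 5, 6, 7} must be used), so Grace = 5.
The 6 still-open variables draw from only 6 values {1, 2, 3, 4, 6, 7}, so each is used; only Nate can be 7, hence Nate = 7.

7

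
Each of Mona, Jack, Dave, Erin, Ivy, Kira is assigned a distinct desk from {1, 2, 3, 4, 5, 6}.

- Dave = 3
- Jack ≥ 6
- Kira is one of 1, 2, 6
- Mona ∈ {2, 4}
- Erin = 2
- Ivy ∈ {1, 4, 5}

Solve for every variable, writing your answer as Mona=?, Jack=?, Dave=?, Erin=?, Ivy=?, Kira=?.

Mona=4, Jack=6, Dave=3, Erin=2, Ivy=5, Kira=1

Jack has just one choice, so Jack = 6. Strike 6 from Kira.
Dave's domain is down to {3}, so Dave = 3.
Erin's domain is down to {2}, so Erin = 2. Eliminate 2 elsewhere: Mona, Kira.
Kira must be 1 (only option left). Strike 1 from Ivy.
Mona has just one choice, so Mona = 4. So Ivy can't be 4.
That leaves Ivy = 5.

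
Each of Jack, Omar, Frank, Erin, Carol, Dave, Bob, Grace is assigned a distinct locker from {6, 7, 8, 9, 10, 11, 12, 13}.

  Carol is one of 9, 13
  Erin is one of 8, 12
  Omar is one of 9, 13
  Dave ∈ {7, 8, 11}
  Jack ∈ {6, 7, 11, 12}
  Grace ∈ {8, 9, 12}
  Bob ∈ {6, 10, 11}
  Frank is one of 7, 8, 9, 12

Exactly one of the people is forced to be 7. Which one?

Frank

Among the 8 variables, 10 fits only Bob (and all 8 values in {6, 7, 8, 9, 10, 11, 12, 13} must be used), so Bob = 10.
Among the 7 still-open variables, 6 fits only Jack (and all 7 values in {6, 7, 8, 9, 11, 12, 13} must be used), so Jack = 6.
The 6 still-open variables draw from only 6 values {7, 8, 9, 11, 12, 13}, so each is used; only Dave can be 11, hence Dave = 11.
The 5 still-open variables draw from only 5 values {7, 8, 9, 12, 13}, so each is used; only Frank can be 7, hence Frank = 7.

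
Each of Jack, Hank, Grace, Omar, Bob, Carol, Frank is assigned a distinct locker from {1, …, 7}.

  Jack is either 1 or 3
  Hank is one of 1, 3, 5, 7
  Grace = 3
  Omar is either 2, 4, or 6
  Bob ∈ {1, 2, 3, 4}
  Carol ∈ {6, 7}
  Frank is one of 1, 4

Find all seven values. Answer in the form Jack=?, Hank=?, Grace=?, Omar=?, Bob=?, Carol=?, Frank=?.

Grace has just one choice, so Grace = 3. So Jack, Hank, Bob can't be 3.
That leaves Jack = 1. Strike 1 from Hank, Bob, Frank.
That leaves Frank = 4. Eliminate 4 elsewhere: Omar, Bob.
Bob has just one choice, so Bob = 2. Eliminate 2 elsewhere: Omar.
That leaves Omar = 6. So Carol can't be 6.
That leaves Carol = 7. Remove 7 from Hank.
Hank's domain is down to {5}, so Hank = 5.

Jack=1, Hank=5, Grace=3, Omar=6, Bob=2, Carol=7, Frank=4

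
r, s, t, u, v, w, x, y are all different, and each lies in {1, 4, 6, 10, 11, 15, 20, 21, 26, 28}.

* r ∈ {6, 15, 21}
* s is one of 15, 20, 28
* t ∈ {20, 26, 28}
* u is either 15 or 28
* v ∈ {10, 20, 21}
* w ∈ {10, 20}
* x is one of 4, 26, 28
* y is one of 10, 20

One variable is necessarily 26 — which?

t

Among the 8 variables, 4 fits only x (and all 8 values in {4, 6, 10, 15, 20, 21, 26, 28} must be used), so x = 4.
The 7 still-open variables together cover exactly {6, 10, 15, 20, 21, 26, 28} — 7 values for 7 variables — and 6 appears only in r's list, so r = 6.
The 6 still-open variables draw from only 6 values {10, 15, 20, 21, 26, 28}, so each is used; only v can be 21, hence v = 21.
The 5 still-open variables draw from only 5 values {10, 15, 20, 26, 28}, so each is used; only t can be 26, hence t = 26.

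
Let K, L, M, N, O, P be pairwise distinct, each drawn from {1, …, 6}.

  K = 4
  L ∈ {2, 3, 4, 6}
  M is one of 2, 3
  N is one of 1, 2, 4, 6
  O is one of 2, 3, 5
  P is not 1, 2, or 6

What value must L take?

K has just one choice, so K = 4. Eliminate 4 elsewhere: L, N, P.
Among the 5 still-open variables, 1 fits only N (and all 5 values in {1, 2, 3, 5, 6} must be used), so N = 1.
Among the 4 still-open variables, 6 fits only L (and all 4 values in {2, 3, 5, 6} must be used), so L = 6.

6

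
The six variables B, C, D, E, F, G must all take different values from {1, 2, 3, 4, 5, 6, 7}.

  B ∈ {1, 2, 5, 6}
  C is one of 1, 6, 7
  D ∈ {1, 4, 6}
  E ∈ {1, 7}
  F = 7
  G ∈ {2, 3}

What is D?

F has just one choice, so F = 7. Strike 7 from C, E.
E must be 1 (only option left). Strike 1 from B, C, D.
C must be 6 (only option left). Strike 6 from B, D.
So D = 4.

4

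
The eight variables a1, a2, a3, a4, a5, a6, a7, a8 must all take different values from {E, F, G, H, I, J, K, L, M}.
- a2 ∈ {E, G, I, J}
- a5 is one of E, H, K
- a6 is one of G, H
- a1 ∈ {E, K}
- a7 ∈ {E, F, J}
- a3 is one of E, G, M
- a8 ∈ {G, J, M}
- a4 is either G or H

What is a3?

The 8 variables draw from only 8 values {E, F, G, H, I, J, K, M}, so each is used; only a7 can be F, hence a7 = F.
The 7 still-open variables draw from only 7 values {E, G, H, I, J, K, M}, so each is used; only a2 can be I, hence a2 = I.
The 6 still-open variables draw from only 6 values {E, G, H, J, K, M}, so each is used; only a8 can be J, hence a8 = J.
The 5 still-open variables draw from only 5 values {E, G, H, K, M}, so each is used; only a3 can be M, hence a3 = M.

M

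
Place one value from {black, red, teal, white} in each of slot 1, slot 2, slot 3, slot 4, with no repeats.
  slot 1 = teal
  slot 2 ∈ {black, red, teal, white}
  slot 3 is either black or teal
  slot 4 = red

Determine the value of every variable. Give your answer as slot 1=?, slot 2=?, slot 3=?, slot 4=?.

slot 1=teal, slot 2=white, slot 3=black, slot 4=red

slot 1's domain is down to {teal}, so slot 1 = teal. Remove teal from slot 2, slot 3.
That leaves slot 3 = black. Remove black from slot 2.
slot 4 has just one choice, so slot 4 = red. Eliminate red elsewhere: slot 2.
That leaves slot 2 = white.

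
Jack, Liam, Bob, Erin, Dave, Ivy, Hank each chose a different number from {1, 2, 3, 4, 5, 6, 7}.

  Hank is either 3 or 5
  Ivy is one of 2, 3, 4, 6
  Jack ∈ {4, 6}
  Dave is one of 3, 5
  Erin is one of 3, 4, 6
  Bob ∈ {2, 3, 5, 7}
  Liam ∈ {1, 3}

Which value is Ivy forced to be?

The 7 variables together cover exactly {1, 2, 3, 4, 5, 6, 7} — 7 values for 7 variables — and 1 appears only in Liam's list, so Liam = 1.
The 6 still-open variables draw from only 6 values {2, 3, 4, 5, 6, 7}, so each is used; only Bob can be 7, hence Bob = 7.
The 5 still-open variables draw from only 5 values {2, 3, 4, 5, 6}, so each is used; only Ivy can be 2, hence Ivy = 2.

2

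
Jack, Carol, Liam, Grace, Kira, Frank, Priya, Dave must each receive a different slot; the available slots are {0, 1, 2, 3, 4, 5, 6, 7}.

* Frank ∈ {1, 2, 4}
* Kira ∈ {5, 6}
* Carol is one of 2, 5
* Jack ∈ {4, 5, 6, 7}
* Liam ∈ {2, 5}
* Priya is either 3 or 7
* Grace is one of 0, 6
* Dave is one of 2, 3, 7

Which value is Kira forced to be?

6

The 8 variables draw from only 8 values {0, 1, 2, 3, 4, 5, 6, 7}, so each is used; only Grace can be 0, hence Grace = 0.
Among the 7 still-open variables, 1 fits only Frank (and all 7 values in {1, 2, 3, 4, 5, 6, 7} must be used), so Frank = 1.
The 6 still-open variables together cover exactly {2, 3, 4, 5, 6, 7} — 6 values for 6 variables — and 4 appears only in Jack's list, so Jack = 4.
Among the 5 still-open variables, 6 fits only Kira (and all 5 values in {2, 3, 5, 6, 7} must be used), so Kira = 6.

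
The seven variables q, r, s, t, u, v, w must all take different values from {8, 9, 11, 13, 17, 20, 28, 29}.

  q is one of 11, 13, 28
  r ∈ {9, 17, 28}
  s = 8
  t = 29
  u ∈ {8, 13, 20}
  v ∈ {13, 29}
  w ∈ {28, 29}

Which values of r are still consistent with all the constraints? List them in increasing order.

9, 17

s must be 8 (only option left). So u can't be 8.
t must be 29 (only option left). So v, w can't be 29.
v has just one choice, so v = 13. So q, u can't be 13.
w's domain is down to {28}, so w = 28. So q, r can't be 28.
q must be 11 (only option left).
That leaves u = 20.
No further eliminations apply; r can still be any of 9, 17.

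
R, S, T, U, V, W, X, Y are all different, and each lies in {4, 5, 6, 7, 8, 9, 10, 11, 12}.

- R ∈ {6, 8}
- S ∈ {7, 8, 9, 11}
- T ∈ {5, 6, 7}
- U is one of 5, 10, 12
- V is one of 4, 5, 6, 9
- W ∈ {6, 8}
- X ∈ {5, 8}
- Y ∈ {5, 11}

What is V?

R and W between them cover only {6, 8} — a naked pair. Remove those values from S, T, V, X.
X's domain is down to {5}, so X = 5. Eliminate 5 elsewhere: T, U, V, Y.
Y's domain is down to {11}, so Y = 11. Strike 11 from S.
That leaves T = 7. Eliminate 7 elsewhere: S.
S must be 9 (only option left). Remove 9 from V.
So V = 4.

4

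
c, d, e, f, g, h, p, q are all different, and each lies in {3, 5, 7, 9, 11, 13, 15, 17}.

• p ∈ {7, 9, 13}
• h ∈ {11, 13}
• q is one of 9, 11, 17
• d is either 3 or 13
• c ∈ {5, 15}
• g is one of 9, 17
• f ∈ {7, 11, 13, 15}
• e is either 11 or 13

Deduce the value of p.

7

The 8 variables draw from only 8 values {3, 5, 7, 9, 11, 13, 15, 17}, so each is used; only d can be 3, hence d = 3.
Among the 7 still-open variables, 5 fits only c (and all 7 values in {5, 7, 9, 11, 13, 15, 17} must be used), so c = 5.
Among the 6 still-open variables, 15 fits only f (and all 6 values in {7, 9, 11, 13, 15, 17} must be used), so f = 15.
The 5 still-open variables draw from only 5 values {7, 9, 11, 13, 17}, so each is used; only p can be 7, hence p = 7.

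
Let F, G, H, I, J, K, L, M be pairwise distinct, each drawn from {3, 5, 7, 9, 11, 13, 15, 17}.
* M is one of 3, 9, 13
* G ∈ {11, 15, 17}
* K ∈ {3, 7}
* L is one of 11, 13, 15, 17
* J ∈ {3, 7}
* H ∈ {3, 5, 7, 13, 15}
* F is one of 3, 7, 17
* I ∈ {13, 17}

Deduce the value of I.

13

Among the 8 variables, 5 fits only H (and all 8 values in {3, 5, 7, 9, 11, 13, 15, 17} must be used), so H = 5.
Among the 7 still-open variables, 9 fits only M (and all 7 values in {3, 7, 9, 11, 13, 15, 17} must be used), so M = 9.
J and K share exactly the 2 values {3, 7}; by pigeonhole those values go to them, so strike 3, 7 from F.
F must be 17 (only option left). So G, I, L can't be 17.
So I = 13.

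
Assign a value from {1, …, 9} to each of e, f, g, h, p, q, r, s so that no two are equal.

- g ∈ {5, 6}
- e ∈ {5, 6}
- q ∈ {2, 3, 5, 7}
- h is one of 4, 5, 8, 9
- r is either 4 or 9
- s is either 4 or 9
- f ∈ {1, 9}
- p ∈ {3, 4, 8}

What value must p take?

3

e and g share exactly the 2 values {5, 6}; by pigeonhole those values go to them, so strike 5, 6 from h, q.
r and s between them cover only {4, 9} — a naked pair. Remove those values from f, h, p.
f's domain is down to {1}, so f = 1.
h's domain is down to {8}, so h = 8. Eliminate 8 elsewhere: p.
So p = 3.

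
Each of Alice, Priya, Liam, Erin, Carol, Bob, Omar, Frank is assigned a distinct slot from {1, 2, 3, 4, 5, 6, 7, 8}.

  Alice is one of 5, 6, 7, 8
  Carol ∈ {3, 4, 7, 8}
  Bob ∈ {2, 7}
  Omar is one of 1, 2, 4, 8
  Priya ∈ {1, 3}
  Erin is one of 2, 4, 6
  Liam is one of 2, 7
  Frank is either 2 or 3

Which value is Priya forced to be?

Among the 8 variables, 5 fits only Alice (and all 8 values in {1, 2, 3, 4, 5, 6, 7, 8} must be used), so Alice = 5.
Among the 7 still-open variables, 6 fits only Erin (and all 7 values in {1, 2, 3, 4, 6, 7, 8} must be used), so Erin = 6.
The 2 variables Liam and Bob are confined to {2, 7}, which locks those values in; drop them from Carol, Omar, Frank.
Frank's domain is down to {3}, so Frank = 3. Strike 3 from Priya, Carol.
So Priya = 1.

1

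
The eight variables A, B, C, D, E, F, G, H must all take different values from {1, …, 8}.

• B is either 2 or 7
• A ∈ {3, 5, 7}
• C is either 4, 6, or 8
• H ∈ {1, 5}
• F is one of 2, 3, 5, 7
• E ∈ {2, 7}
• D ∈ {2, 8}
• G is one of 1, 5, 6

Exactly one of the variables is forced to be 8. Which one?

D

The 8 variables together cover exactly {1, 2, 3, 4, 5, 6, 7, 8} — 8 values for 8 variables — and 4 appears only in C's list, so C = 4.
Among the 7 still-open variables, 6 fits only G (and all 7 values in {1, 2, 3, 5, 6, 7, 8} must be used), so G = 6.
The 6 still-open variables together cover exactly {1, 2, 3, 5, 7, 8} — 6 values for 6 variables — and 1 appears only in H's list, so H = 1.
The 5 still-open variables draw from only 5 values {2, 3, 5, 7, 8}, so each is used; only D can be 8, hence D = 8.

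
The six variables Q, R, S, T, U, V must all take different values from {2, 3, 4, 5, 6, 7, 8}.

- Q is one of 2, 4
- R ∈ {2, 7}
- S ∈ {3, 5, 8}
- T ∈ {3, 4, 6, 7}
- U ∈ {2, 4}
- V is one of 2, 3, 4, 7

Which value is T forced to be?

6

The 2 variables Q and U are confined to {2, 4}, which locks those values in; drop them from R, T, V.
R's domain is down to {7}, so R = 7. Strike 7 from T, V.
V has just one choice, so V = 3. So S, T can't be 3.
So T = 6.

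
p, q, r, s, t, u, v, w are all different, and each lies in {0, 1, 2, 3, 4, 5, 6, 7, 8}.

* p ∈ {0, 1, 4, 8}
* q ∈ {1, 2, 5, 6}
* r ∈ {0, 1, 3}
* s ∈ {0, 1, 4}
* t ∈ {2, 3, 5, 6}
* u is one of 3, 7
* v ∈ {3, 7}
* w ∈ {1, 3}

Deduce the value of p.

8

The 2 variables u and v are confined to {3, 7}, which locks those values in; drop them from r, t, w.
That leaves w = 1. Remove 1 from p, q, r, s.
r has just one choice, so r = 0. Strike 0 from p, s.
s has just one choice, so s = 4. Remove 4 from p.
So p = 8.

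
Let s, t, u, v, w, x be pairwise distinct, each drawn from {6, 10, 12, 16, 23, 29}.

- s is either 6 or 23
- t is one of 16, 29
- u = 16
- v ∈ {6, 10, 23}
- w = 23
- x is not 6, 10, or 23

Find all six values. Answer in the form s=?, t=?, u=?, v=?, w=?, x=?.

u must be 16 (only option left). Eliminate 16 elsewhere: t, x.
That leaves w = 23. Strike 23 from s, v.
s must be 6 (only option left). Eliminate 6 elsewhere: v.
That leaves t = 29. Remove 29 from x.
v has just one choice, so v = 10.
x has just one choice, so x = 12.

s=6, t=29, u=16, v=10, w=23, x=12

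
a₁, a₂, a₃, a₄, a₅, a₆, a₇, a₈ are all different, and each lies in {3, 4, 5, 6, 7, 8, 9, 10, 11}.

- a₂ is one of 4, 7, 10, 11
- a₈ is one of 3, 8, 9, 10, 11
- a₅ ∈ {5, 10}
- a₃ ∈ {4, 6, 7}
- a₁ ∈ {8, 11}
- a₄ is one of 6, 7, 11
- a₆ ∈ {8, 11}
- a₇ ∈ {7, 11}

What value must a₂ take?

a₁ and a₆ share exactly the 2 values {8, 11}; by pigeonhole those values go to them, so strike 8, 11 from a₂, a₄, a₇, a₈.
a₇ must be 7 (only option left). Eliminate 7 elsewhere: a₂, a₃, a₄.
a₄ has just one choice, so a₄ = 6. Eliminate 6 elsewhere: a₃.
a₃'s domain is down to {4}, so a₃ = 4. So a₂ can't be 4.
So a₂ = 10.

10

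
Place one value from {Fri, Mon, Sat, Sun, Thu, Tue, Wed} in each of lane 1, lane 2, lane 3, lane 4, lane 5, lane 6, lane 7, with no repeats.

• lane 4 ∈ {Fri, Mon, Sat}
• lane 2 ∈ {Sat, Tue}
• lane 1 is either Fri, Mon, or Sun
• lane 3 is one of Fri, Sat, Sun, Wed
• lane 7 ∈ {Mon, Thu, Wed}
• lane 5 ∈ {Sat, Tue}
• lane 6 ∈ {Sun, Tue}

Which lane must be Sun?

lane 6

The 7 variables draw from only 7 values {Fri, Mon, Sat, Sun, Thu, Tue, Wed}, so each is used; only lane 7 can be Thu, hence lane 7 = Thu.
Among the 6 still-open variables, Wed fits only lane 3 (and all 6 values in {Fri, Mon, Sat, Sun, Tue, Wed} must be used), so lane 3 = Wed.
lane 2 and lane 5 between them cover only {Sat, Tue} — a naked pair. Remove those values from lane 4, lane 6.
So Sun goes to lane 6.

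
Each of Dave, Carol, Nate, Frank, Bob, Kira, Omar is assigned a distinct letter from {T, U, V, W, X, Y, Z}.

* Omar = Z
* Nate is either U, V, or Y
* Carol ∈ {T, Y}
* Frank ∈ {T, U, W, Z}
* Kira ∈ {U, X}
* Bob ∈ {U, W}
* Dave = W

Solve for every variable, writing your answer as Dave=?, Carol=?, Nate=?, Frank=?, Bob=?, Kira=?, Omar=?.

Dave must be W (only option left). Remove W from Frank, Bob.
Bob has just one choice, so Bob = U. So Nate, Frank, Kira can't be U.
Kira has just one choice, so Kira = X.
Omar has just one choice, so Omar = Z. So Frank can't be Z.
Frank has just one choice, so Frank = T. Strike T from Carol.
Carol's domain is down to {Y}, so Carol = Y. Strike Y from Nate.
Nate has just one choice, so Nate = V.

Dave=W, Carol=Y, Nate=V, Frank=T, Bob=U, Kira=X, Omar=Z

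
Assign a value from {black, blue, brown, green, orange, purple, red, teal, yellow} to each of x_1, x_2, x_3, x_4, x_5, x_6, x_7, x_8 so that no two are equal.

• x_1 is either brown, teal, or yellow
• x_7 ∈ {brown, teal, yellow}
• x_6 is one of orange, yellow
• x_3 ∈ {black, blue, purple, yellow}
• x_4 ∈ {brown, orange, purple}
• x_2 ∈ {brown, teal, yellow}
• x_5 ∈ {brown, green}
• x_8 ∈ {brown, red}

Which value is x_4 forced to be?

x_1, x_2, x_7 between them cover only {brown, teal, yellow} — a naked triple. Remove those values from x_3, x_4, x_5, x_6, x_8.
x_5 has just one choice, so x_5 = green.
That leaves x_6 = orange. Remove orange from x_4.
So x_4 = purple.

purple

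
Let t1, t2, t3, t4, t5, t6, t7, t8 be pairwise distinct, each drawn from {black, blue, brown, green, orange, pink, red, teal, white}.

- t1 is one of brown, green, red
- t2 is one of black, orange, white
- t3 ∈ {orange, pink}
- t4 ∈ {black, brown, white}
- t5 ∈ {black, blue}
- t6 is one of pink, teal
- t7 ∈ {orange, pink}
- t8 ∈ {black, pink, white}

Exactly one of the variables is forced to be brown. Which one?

t4

t3 and t7 between them cover only {orange, pink} — a naked pair. Remove those values from t2, t6, t8.
t6's domain is down to {teal}, so t6 = teal.
The 2 variables t2 and t8 are confined to {black, white}, which locks those values in; drop them from t4, t5.
So brown goes to t4.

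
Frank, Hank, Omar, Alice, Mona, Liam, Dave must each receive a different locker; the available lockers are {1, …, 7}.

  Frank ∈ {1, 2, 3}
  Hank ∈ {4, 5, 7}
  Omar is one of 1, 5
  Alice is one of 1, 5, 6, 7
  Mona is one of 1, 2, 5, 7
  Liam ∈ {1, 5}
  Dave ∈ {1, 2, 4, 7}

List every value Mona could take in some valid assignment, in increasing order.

2, 7

The 7 variables draw from only 7 values {1, 2, 3, 4, 5, 6, 7}, so each is used; only Frank can be 3, hence Frank = 3.
The 6 still-open variables together cover exactly {1, 2, 4, 5, 6, 7} — 6 values for 6 variables — and 6 appears only in Alice's list, so Alice = 6.
Omar and Liam between them cover only {1, 5} — a naked pair. Remove those values from Hank, Mona, Dave.
No further eliminations apply; Mona can still be any of 2, 7.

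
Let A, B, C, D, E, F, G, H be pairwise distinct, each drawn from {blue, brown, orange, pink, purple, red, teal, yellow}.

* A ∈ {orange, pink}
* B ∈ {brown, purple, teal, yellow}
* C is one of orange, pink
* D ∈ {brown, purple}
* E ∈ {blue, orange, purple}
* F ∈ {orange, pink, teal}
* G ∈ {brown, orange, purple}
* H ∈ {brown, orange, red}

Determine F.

teal

The 8 variables together cover exactly {blue, brown, orange, pink, purple, red, teal, yellow} — 8 values for 8 variables — and blue appears only in E's list, so E = blue.
The 7 still-open variables draw from only 7 values {brown, orange, pink, purple, red, teal, yellow}, so each is used; only H can be red, hence H = red.
The 6 still-open variables together cover exactly {brown, orange, pink, purple, teal, yellow} — 6 values for 6 variables — and yellow appears only in B's list, so B = yellow.
The 5 still-open variables together cover exactly {brown, orange, pink, purple, teal} — 5 values for 5 variables — and teal appears only in F's list, so F = teal.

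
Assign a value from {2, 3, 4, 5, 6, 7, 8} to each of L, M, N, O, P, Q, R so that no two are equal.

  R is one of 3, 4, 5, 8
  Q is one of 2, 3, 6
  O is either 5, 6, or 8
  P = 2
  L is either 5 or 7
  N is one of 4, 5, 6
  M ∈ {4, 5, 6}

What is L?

7

P has just one choice, so P = 2. Remove 2 from Q.
Among the 6 still-open variables, 7 fits only L (and all 6 values in {3, 4, 5, 6, 7, 8} must be used), so L = 7.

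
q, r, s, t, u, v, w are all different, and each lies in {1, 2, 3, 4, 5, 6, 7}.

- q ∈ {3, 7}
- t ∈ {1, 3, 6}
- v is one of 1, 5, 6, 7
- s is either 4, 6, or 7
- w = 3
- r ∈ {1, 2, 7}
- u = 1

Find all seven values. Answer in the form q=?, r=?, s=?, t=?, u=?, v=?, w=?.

q=7, r=2, s=4, t=6, u=1, v=5, w=3

u must be 1 (only option left). Eliminate 1 elsewhere: r, t, v.
w must be 3 (only option left). Strike 3 from q, t.
q must be 7 (only option left). Eliminate 7 elsewhere: r, s, v.
r's domain is down to {2}, so r = 2.
t must be 6 (only option left). So s, v can't be 6.
v's domain is down to {5}, so v = 5.
s has just one choice, so s = 4.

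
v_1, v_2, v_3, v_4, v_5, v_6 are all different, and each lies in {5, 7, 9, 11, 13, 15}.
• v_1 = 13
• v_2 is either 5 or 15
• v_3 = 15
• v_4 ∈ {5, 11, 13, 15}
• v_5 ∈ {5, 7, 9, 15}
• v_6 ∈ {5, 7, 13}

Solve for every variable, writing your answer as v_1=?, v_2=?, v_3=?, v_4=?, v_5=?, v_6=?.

v_1=13, v_2=5, v_3=15, v_4=11, v_5=9, v_6=7

v_1's domain is down to {13}, so v_1 = 13. Eliminate 13 elsewhere: v_4, v_6.
That leaves v_3 = 15. So v_2, v_4, v_5 can't be 15.
v_2's domain is down to {5}, so v_2 = 5. Eliminate 5 elsewhere: v_4, v_5, v_6.
That leaves v_4 = 11.
That leaves v_6 = 7. Remove 7 from v_5.
That leaves v_5 = 9.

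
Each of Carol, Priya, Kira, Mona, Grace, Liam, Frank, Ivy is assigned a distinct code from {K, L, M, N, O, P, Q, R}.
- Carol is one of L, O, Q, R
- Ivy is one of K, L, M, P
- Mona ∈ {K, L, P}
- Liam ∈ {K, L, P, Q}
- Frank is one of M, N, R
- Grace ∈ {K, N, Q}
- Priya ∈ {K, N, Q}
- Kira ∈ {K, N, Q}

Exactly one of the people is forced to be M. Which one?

Ivy

The 8 variables together cover exactly {K, L, M, N, O, P, Q, R} — 8 values for 8 variables — and O appears only in Carol's list, so Carol = O.
Among the 7 still-open variables, R fits only Frank (and all 7 values in {K, L, M, N, P, Q, R} must be used), so Frank = R.
The 6 still-open variables draw from only 6 values {K, L, M, N, P, Q}, so each is used; only Ivy can be M, hence Ivy = M.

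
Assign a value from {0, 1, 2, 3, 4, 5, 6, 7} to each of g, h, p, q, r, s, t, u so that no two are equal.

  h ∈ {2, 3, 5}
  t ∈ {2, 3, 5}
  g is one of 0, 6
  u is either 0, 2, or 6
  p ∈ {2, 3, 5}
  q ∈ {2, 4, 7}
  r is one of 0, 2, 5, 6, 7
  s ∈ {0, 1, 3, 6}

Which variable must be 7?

r

The 8 variables together cover exactly {0, 1, 2, 3, 4, 5, 6, 7} — 8 values for 8 variables — and 1 appears only in s's list, so s = 1.
Among the 7 still-open variables, 4 fits only q (and all 7 values in {0, 2, 3, 4, 5, 6, 7} must be used), so q = 4.
Among the 6 still-open variables, 7 fits only r (and all 6 values in {0, 2, 3, 5, 6, 7} must be used), so r = 7.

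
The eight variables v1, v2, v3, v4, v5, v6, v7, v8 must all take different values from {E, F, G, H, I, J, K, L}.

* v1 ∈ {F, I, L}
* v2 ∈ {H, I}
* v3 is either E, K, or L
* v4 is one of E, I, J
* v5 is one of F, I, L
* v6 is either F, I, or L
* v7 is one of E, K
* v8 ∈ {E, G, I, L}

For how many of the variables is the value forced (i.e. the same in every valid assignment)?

3

Among the 8 variables, G fits only v8 (and all 8 values in {E, F, G, H, I, J, K, L} must be used), so v8 = G.
Among the 7 still-open variables, H fits only v2 (and all 7 values in {E, F, H, I, J, K, L} must be used), so v2 = H.
The 6 still-open variables together cover exactly {E, F, I, J, K, L} — 6 values for 6 variables — and J appears only in v4's list, so v4 = J.
v1, v5, v6 between them cover only {F, I, L} — a naked triple. Remove those values from v3.
Determined: v2=H, v4=J, v8=G. The other variables each still have more than one consistent value. That makes 3.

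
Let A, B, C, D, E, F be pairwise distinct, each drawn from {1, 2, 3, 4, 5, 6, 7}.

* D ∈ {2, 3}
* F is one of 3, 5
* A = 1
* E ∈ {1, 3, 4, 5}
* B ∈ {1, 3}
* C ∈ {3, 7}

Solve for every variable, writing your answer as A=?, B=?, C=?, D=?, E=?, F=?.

A must be 1 (only option left). Eliminate 1 elsewhere: B, E.
B has just one choice, so B = 3. So C, D, E, F can't be 3.
C must be 7 (only option left).
That leaves D = 2.
F must be 5 (only option left). Remove 5 from E.
E must be 4 (only option left).

A=1, B=3, C=7, D=2, E=4, F=5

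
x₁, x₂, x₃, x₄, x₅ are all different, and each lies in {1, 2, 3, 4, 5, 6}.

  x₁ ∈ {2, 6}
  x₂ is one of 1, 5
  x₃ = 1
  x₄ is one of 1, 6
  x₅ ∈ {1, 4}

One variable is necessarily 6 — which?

x₃ has just one choice, so x₃ = 1. Eliminate 1 elsewhere: x₂, x₄, x₅.
So 6 goes to x₄.

x₄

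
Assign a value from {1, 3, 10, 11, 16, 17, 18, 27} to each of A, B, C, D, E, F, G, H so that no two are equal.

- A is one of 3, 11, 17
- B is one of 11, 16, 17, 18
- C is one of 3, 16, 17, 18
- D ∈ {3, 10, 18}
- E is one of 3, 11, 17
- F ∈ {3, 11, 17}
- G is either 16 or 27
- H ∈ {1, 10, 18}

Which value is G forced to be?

27

The 8 variables together cover exactly {1, 3, 10, 11, 16, 17, 18, 27} — 8 values for 8 variables — and 1 appears only in H's list, so H = 1.
Among the 7 still-open variables, 10 fits only D (and all 7 values in {3, 10, 11, 16, 17, 18, 27} must be used), so D = 10.
Among the 6 still-open variables, 27 fits only G (and all 6 values in {3, 11, 16, 17, 18, 27} must be used), so G = 27.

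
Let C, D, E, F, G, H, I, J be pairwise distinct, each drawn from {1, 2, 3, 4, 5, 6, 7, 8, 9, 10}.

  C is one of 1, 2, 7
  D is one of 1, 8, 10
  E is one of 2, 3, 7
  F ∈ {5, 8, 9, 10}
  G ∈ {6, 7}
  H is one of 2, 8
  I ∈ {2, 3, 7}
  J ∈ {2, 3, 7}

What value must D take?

10

E, I, J between them cover only {2, 3, 7} — a naked triple. Remove those values from C, G, H.
C has just one choice, so C = 1. Eliminate 1 elsewhere: D.
G must be 6 (only option left).
H must be 8 (only option left). Eliminate 8 elsewhere: D, F.
So D = 10.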